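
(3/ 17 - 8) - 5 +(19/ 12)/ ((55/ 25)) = -27161/ 2244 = -12.10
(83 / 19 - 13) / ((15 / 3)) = -164 / 95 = -1.73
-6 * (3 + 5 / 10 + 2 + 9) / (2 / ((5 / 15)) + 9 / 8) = -232 / 19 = -12.21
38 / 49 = 0.78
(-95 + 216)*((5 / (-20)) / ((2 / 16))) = -242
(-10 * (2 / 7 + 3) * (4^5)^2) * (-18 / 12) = 361758720 / 7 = 51679817.14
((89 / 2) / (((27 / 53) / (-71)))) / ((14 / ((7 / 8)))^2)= -334907 / 13824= -24.23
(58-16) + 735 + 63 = 840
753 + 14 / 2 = 760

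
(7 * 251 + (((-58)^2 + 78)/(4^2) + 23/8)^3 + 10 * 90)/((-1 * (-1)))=10362889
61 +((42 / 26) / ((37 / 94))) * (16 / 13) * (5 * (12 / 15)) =507769 / 6253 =81.20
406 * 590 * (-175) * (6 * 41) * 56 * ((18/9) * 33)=-38113880112000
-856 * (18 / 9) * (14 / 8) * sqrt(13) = -2996 * sqrt(13) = -10802.23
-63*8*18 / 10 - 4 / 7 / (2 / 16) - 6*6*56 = -102472 / 35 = -2927.77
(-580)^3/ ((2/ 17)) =-1658452000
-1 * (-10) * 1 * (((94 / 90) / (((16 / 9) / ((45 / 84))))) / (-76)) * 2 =-705 / 8512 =-0.08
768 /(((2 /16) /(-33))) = -202752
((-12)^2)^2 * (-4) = -82944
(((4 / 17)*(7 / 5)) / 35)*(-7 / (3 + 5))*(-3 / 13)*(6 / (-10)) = -63 / 55250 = -0.00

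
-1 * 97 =-97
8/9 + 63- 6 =521/9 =57.89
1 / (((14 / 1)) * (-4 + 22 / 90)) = -45 / 2366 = -0.02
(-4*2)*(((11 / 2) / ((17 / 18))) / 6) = -132 / 17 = -7.76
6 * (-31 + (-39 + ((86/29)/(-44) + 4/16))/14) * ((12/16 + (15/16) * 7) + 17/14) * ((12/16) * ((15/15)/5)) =-1037098485/4001536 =-259.18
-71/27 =-2.63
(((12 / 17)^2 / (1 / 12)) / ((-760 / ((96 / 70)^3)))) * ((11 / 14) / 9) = -14598144 / 8239931875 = -0.00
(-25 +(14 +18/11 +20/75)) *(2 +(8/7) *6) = -93062/1155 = -80.57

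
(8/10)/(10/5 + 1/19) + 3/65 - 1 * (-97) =3800/39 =97.44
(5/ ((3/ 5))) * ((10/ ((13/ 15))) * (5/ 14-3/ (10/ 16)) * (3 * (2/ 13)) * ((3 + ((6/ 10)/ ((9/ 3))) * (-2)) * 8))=-373200/ 91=-4101.10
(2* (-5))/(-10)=1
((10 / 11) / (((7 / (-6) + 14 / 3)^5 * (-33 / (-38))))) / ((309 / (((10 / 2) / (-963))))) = -60800 / 1815438710547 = -0.00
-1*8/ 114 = -4/ 57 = -0.07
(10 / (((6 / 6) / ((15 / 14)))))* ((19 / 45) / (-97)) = -95 / 2037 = -0.05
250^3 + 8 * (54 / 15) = 78125144 / 5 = 15625028.80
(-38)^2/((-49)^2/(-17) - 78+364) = 24548/2461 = 9.97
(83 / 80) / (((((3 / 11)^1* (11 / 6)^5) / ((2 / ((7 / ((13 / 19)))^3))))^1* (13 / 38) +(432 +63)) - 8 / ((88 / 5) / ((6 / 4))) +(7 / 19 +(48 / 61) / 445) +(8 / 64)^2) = 10313496620856 / 15202806056510729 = 0.00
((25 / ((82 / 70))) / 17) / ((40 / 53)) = 9275 / 5576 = 1.66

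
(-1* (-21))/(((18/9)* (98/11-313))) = -77/2230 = -0.03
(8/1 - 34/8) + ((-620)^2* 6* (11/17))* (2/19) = 202968045/1292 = 157096.01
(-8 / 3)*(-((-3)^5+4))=-1912 / 3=-637.33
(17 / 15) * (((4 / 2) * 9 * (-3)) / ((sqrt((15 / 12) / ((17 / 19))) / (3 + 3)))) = -3672 * sqrt(1615) / 475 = -310.67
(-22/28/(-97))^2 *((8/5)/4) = 0.00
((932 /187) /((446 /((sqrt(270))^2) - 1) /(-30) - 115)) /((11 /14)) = -26422200 /479114383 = -0.06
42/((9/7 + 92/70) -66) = -0.66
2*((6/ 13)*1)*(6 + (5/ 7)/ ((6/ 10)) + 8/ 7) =100/ 13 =7.69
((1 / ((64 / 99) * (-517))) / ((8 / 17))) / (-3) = 51 / 24064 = 0.00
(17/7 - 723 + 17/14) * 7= -10071/2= -5035.50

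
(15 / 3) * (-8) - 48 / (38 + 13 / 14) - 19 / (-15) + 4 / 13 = -168589 / 4251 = -39.66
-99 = -99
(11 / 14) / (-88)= -1 / 112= -0.01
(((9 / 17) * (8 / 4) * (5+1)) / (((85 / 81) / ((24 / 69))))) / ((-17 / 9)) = -629856 / 564995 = -1.11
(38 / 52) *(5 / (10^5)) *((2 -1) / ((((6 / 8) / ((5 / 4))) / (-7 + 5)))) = -0.00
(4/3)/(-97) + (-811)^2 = 191396807/291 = 657720.99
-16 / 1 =-16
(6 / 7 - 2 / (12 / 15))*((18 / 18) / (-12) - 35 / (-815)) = 1817 / 27384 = 0.07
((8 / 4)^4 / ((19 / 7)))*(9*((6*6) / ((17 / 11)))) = 399168 / 323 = 1235.81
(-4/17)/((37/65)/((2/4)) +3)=-0.06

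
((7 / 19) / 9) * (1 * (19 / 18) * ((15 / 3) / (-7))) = -5 / 162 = -0.03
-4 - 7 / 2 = -7.50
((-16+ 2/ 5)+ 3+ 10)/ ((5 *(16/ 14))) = -91/ 200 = -0.46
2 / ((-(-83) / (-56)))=-112 / 83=-1.35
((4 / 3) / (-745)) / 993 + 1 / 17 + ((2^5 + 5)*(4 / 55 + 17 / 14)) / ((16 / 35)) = 1384191715369 / 13280620320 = 104.23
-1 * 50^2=-2500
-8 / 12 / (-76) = 1 / 114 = 0.01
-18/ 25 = -0.72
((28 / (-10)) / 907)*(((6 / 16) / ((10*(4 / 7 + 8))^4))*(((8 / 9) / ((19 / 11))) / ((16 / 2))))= -184877 / 134003808000000000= -0.00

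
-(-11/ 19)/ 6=11/ 114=0.10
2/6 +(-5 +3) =-5/3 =-1.67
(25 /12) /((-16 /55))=-1375 /192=-7.16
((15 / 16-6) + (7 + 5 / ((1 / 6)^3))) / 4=17311 / 64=270.48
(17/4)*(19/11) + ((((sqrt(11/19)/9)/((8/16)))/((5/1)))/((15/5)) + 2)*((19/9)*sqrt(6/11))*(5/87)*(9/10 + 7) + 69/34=79*sqrt(66)*(sqrt(209) + 2565)/1162755 + 7009/748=10.79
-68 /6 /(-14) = 17 /21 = 0.81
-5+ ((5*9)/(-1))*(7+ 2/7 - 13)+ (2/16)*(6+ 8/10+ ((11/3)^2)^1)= 641777/2520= 254.67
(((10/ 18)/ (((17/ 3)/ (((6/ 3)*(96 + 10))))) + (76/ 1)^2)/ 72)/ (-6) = -73909/ 5508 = -13.42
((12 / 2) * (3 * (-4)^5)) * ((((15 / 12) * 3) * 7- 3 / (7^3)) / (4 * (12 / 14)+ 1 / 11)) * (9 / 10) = -8212140288 / 66395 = -123686.13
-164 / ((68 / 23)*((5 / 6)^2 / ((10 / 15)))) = -22632 / 425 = -53.25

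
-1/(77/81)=-81/77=-1.05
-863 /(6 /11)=-9493 /6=-1582.17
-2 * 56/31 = -112/31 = -3.61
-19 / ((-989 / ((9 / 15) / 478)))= 57 / 2363710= 0.00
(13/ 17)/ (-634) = -13/ 10778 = -0.00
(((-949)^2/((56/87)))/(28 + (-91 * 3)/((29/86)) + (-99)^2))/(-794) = -2272216323/11630137232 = -0.20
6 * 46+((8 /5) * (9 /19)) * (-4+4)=276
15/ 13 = 1.15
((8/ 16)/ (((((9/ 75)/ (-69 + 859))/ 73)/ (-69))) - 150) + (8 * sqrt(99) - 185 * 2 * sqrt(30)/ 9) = -16580275 - 370 * sqrt(30)/ 9 + 24 * sqrt(11) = -16580420.58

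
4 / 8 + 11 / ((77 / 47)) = 101 / 14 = 7.21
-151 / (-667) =151 / 667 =0.23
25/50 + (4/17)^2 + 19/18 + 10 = 11.61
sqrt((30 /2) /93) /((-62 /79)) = -79 * sqrt(155) /1922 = -0.51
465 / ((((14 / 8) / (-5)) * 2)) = -4650 / 7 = -664.29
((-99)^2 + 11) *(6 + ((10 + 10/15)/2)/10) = 64105.07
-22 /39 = -0.56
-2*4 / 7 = -1.14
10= 10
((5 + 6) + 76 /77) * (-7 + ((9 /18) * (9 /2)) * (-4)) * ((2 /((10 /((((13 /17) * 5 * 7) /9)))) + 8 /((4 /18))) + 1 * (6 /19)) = -1584591632 /223839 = -7079.16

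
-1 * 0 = 0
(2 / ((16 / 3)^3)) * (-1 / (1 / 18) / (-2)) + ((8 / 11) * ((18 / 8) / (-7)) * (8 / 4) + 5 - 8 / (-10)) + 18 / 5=7136627 / 788480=9.05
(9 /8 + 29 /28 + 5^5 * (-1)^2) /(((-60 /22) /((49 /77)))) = -175121 /240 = -729.67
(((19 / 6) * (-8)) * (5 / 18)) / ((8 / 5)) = -475 / 108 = -4.40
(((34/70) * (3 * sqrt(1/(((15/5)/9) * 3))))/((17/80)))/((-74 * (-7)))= 24/1813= 0.01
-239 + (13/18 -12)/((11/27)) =-5867/22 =-266.68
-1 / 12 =-0.08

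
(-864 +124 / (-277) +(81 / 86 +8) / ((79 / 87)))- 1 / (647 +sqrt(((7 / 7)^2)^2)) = -521091682237 / 609747912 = -854.60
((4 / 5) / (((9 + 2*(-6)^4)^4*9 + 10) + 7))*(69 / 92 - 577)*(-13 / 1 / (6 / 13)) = 461 / 14624076963324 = 0.00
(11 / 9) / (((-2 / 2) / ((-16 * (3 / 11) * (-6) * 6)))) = -192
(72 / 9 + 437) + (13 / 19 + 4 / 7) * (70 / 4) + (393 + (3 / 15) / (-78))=3186193 / 3705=859.97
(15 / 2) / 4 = 15 / 8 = 1.88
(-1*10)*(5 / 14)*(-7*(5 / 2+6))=425 / 2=212.50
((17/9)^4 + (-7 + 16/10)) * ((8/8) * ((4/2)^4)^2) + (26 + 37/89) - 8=5532362467/2919645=1894.88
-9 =-9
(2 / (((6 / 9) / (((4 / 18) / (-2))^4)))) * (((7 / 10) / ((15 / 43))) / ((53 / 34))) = 5117 / 8693325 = 0.00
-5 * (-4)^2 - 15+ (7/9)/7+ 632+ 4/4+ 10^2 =638.11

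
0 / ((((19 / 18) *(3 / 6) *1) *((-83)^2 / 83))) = 0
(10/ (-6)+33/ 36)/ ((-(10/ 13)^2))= 507/ 400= 1.27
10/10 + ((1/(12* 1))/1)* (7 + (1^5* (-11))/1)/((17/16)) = 35/51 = 0.69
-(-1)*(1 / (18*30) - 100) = -100.00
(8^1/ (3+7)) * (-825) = -660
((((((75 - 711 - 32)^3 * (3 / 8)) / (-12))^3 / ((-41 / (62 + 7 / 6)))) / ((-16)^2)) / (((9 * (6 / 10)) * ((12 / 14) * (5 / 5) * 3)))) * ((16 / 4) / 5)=-268031286136747841050091 / 956448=-280236130073718425.94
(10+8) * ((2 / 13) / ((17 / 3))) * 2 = 216 / 221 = 0.98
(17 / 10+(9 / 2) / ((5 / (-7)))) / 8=-23 / 40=-0.58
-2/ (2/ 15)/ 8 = -15/ 8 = -1.88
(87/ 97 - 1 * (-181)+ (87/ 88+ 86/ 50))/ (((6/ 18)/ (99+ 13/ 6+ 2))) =24385395437/ 426800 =57135.42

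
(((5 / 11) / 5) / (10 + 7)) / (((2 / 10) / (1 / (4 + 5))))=5 / 1683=0.00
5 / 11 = 0.45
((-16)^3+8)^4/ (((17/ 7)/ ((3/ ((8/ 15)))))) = 10996744008660480/ 17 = 646867294627087.06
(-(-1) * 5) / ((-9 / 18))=-10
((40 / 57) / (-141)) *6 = -80 / 2679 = -0.03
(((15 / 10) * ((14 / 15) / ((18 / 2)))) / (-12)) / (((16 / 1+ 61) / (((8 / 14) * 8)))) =-8 / 10395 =-0.00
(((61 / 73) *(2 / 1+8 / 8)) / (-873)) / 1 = -61 / 21243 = -0.00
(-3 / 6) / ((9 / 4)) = -0.22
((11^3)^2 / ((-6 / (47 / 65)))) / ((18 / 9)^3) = -83263367 / 3120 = -26686.98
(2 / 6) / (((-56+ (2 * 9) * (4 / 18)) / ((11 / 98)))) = -11 / 15288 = -0.00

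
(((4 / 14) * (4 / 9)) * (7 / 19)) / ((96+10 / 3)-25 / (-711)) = 632 / 1342369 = 0.00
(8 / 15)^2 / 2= 32 / 225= 0.14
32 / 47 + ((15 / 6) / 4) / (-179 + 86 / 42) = 946361 / 1397216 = 0.68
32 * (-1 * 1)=-32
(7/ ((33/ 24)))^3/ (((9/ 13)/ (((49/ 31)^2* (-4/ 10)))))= -10963004416/ 57559095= -190.47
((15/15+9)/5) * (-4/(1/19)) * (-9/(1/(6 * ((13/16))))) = 6669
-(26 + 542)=-568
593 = 593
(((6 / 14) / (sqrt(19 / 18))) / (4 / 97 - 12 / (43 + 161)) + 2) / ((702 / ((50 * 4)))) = 200 / 351 - 164900 * sqrt(38) / 150423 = -6.19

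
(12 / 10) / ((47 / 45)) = 54 / 47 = 1.15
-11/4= -2.75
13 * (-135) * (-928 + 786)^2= -35387820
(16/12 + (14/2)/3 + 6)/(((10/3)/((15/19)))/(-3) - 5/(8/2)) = -1044/287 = -3.64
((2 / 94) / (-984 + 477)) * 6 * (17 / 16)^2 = -289 / 1016704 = -0.00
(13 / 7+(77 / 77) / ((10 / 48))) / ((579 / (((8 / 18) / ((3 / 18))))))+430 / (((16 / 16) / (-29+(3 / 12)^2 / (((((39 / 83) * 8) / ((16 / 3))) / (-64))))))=-11784140818 / 790335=-14910.31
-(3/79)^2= -9/6241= -0.00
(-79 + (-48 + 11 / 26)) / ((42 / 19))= -20843 / 364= -57.26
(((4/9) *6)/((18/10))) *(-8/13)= -0.91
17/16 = 1.06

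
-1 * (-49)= 49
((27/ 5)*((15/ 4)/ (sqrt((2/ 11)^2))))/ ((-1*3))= -297/ 8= -37.12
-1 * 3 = -3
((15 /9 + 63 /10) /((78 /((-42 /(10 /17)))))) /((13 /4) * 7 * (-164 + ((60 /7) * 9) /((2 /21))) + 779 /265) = -1507373 /3038374170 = -0.00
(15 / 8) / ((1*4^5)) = 15 / 8192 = 0.00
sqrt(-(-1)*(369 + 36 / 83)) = 3*sqrt(282781) / 83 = 19.22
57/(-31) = -1.84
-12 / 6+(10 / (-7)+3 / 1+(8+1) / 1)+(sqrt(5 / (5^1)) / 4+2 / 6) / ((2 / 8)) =229 / 21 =10.90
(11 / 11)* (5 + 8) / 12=1.08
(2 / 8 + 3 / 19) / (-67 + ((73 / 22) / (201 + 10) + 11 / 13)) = -935363 / 151664498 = -0.01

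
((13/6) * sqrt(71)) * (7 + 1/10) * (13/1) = 11999 * sqrt(71)/60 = 1685.09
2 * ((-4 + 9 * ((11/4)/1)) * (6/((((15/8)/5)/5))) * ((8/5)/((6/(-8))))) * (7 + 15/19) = -3144704/57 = -55170.25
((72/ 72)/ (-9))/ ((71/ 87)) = -0.14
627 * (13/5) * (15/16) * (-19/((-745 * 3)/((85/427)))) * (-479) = -1261098267/1017968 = -1238.84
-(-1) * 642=642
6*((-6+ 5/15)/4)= -17/2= -8.50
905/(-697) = -1.30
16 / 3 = 5.33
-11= -11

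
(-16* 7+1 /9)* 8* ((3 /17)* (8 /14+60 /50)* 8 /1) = -2238.53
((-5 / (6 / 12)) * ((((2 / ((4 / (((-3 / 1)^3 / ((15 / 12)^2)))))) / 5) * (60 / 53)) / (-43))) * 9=-46656 / 11395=-4.09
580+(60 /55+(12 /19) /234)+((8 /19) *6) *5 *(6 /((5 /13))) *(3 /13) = 5107150 /8151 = 626.57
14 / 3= 4.67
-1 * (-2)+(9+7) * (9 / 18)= 10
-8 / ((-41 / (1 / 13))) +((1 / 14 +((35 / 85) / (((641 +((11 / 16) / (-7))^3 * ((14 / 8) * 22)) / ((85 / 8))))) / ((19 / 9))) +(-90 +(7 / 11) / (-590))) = -591269092850508232 / 6576129879434115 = -89.91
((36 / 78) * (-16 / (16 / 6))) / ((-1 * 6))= 6 / 13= 0.46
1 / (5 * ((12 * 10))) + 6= 3601 / 600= 6.00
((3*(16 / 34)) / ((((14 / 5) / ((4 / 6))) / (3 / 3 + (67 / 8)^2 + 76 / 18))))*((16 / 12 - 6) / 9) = -217045 / 16524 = -13.14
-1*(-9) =9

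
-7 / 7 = -1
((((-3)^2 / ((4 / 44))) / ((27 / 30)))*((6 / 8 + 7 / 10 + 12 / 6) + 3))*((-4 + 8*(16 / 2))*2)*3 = 255420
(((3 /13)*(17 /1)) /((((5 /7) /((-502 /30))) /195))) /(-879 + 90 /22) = 328559 /16040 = 20.48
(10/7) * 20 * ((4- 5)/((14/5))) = -500/49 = -10.20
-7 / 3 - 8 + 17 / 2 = -11 / 6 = -1.83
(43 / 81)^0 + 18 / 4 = 11 / 2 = 5.50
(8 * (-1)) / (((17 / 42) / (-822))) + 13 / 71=19609853 / 1207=16246.77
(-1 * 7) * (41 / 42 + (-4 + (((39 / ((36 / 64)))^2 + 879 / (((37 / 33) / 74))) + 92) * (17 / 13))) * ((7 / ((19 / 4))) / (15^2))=-1886569034 / 500175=-3771.82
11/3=3.67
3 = 3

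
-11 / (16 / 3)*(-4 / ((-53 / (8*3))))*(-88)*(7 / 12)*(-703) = -7145292 / 53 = -134816.83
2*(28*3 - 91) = -14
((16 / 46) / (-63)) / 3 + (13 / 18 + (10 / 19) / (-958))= 56956093 / 79124094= 0.72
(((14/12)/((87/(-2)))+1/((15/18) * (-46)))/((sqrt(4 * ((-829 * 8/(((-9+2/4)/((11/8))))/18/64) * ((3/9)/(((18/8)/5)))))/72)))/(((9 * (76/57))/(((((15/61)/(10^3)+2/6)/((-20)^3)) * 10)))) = 167137 * sqrt(2325345)/3198489250000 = 0.00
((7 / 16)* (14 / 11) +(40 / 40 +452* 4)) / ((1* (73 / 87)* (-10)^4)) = 13853967 / 64240000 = 0.22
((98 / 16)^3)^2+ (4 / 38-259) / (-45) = 11835590043191 / 224133120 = 52806.07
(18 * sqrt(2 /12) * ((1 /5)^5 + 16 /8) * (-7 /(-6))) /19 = 2303 * sqrt(6) /6250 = 0.90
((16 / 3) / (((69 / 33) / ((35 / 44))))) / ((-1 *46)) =-70 / 1587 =-0.04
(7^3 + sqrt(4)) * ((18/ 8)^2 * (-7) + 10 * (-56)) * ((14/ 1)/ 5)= -4601541/ 8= -575192.62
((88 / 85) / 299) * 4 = 352 / 25415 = 0.01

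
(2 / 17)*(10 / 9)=0.13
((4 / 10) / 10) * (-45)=-9 / 5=-1.80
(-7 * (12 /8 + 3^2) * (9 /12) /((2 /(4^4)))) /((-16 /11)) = 4851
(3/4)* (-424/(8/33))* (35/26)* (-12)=550935/26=21189.81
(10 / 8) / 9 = 0.14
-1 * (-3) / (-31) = -3 / 31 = -0.10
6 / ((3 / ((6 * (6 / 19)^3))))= 2592 / 6859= 0.38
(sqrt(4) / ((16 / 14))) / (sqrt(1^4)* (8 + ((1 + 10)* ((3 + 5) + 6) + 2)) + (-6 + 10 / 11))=77 / 6992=0.01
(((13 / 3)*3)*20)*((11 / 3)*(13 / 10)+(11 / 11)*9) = 10738 / 3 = 3579.33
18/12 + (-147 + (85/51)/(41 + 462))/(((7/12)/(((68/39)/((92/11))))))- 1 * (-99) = 302986009/6316674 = 47.97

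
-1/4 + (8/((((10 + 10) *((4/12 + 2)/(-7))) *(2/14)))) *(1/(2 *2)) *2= -89/20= -4.45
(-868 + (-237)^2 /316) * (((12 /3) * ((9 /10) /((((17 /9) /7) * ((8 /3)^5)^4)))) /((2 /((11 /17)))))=-60043672167251157 /6663886296627575521280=-0.00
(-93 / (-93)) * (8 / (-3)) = -8 / 3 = -2.67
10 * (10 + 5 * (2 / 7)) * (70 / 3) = 8000 / 3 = 2666.67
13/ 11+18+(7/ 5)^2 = 5814/ 275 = 21.14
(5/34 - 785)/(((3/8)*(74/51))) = -53370/37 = -1442.43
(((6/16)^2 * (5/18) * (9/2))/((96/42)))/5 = 63/4096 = 0.02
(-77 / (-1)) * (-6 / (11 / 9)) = -378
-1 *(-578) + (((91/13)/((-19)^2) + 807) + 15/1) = 505407/361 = 1400.02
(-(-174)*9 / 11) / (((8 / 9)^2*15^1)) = 21141 / 1760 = 12.01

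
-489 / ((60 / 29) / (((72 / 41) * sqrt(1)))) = -85086 / 205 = -415.05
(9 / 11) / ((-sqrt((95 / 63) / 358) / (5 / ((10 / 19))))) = -27*sqrt(238070) / 110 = -119.76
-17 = -17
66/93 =22/31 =0.71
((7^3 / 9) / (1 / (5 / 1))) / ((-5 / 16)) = -5488 / 9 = -609.78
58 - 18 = 40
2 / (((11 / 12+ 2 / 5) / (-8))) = -960 / 79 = -12.15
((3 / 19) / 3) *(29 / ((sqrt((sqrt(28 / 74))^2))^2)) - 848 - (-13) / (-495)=-111128483 / 131670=-843.99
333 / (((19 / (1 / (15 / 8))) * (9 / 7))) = 2072 / 285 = 7.27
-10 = -10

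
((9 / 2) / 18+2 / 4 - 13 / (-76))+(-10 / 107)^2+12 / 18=2083669 / 1305186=1.60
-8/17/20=-2/85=-0.02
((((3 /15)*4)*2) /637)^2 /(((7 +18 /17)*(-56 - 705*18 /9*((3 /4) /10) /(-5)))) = -256 /11396022365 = -0.00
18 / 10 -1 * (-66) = 67.80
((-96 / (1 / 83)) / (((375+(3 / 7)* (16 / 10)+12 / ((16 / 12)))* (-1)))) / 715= 2324 / 80223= 0.03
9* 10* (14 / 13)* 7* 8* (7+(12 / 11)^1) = 6279840 / 143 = 43914.97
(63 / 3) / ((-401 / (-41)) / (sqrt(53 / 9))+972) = 202062924 / 9352465967- 115087 * sqrt(53) / 9352465967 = 0.02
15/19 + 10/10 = 34/19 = 1.79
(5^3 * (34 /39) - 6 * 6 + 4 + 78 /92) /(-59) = -139613 /105846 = -1.32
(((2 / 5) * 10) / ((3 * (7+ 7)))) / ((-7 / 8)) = -16 / 147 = -0.11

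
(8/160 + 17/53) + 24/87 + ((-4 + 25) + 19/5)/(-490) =0.60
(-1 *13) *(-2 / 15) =26 / 15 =1.73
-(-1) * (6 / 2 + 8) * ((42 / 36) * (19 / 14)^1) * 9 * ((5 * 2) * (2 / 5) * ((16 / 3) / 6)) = 1672 / 3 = 557.33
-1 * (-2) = 2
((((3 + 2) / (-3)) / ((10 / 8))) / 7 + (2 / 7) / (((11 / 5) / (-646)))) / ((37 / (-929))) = 18044896 / 8547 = 2111.25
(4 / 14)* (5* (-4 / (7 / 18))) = -720 / 49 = -14.69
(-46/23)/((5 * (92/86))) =-43/115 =-0.37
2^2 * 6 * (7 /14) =12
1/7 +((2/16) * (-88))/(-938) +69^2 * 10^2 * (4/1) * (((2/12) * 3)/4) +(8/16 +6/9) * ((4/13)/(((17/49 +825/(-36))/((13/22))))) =238050.15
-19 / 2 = -9.50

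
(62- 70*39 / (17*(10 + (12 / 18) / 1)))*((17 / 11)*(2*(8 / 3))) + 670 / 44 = 2413 / 6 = 402.17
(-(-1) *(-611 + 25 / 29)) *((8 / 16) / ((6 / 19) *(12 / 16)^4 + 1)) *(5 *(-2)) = 43031808 / 15515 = 2773.56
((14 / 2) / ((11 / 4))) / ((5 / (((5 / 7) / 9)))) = 4 / 99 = 0.04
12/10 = 1.20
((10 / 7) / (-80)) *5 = -5 / 56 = -0.09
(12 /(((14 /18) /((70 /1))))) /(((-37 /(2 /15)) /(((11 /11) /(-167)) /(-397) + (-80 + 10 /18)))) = 758460416 /2453063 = 309.19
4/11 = 0.36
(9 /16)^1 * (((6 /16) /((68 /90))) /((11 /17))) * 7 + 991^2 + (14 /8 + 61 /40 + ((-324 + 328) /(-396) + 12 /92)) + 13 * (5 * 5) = 2863299929939 /2914560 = 982412.42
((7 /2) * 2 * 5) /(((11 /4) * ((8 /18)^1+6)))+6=2544 /319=7.97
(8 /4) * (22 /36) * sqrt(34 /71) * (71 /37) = 11 * sqrt(2414) /333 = 1.62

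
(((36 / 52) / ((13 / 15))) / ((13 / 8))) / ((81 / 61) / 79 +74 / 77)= 400748040 / 797166071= 0.50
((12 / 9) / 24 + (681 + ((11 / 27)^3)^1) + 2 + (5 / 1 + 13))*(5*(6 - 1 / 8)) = 6486097525 / 314928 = 20595.49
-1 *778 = -778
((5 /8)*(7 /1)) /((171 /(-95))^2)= 875 /648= 1.35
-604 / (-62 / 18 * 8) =1359 / 62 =21.92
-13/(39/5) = -5/3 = -1.67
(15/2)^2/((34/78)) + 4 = 9047/68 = 133.04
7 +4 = 11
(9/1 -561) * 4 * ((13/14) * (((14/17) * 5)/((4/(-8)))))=287040/17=16884.71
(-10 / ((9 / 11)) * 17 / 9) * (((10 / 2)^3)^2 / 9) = -29218750 / 729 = -40080.59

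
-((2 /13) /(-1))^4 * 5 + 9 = 256969 /28561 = 9.00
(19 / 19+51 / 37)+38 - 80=-1466 / 37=-39.62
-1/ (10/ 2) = -1/ 5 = -0.20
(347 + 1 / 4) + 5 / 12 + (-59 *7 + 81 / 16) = -2893 / 48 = -60.27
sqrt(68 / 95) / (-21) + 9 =9 - 2 * sqrt(1615) / 1995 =8.96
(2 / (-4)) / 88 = -1 / 176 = -0.01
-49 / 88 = -0.56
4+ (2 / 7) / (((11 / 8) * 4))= 4.05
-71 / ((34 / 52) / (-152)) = 280592 / 17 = 16505.41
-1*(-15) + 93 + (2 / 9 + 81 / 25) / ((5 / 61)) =169019 / 1125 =150.24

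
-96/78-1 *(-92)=1180/13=90.77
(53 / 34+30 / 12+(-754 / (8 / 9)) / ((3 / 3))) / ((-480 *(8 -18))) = -0.18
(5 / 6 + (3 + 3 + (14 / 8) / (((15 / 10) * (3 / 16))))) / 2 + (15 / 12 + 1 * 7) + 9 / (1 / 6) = 619 / 9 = 68.78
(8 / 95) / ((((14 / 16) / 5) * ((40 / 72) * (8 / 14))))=144 / 95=1.52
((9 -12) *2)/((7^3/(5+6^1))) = -66/343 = -0.19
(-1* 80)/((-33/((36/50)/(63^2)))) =32/72765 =0.00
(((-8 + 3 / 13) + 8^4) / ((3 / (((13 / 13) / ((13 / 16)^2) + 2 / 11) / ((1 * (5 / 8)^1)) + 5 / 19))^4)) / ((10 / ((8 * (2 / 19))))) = 32518107988850659635670487896 / 97311452881400511043021875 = 334.17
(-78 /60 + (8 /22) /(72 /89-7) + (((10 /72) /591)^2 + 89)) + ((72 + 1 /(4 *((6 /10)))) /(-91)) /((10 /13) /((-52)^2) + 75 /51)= 245055472912359263237 /2813488144248252240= 87.10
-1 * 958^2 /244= -229441 /61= -3761.33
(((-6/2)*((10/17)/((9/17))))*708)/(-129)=2360/129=18.29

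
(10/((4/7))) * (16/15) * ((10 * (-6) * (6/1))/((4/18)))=-30240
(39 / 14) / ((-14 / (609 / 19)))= -3393 / 532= -6.38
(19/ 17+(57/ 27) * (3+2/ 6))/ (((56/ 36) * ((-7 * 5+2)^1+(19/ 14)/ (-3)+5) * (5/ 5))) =-3743/ 20315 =-0.18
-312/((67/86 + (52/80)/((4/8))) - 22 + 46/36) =1207440/72149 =16.74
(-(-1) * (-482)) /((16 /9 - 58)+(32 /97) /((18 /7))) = 210393 /24485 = 8.59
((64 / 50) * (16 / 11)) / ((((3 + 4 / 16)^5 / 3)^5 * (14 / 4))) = 280159925619463815168 / 13583589278618622082109173909025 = 0.00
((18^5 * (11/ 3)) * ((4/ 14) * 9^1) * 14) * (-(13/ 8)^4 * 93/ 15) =-1725287954247/ 160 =-10783049714.04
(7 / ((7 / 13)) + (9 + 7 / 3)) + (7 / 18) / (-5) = 2183 / 90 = 24.26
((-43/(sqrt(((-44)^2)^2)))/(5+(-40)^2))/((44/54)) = -387/22786720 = -0.00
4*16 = 64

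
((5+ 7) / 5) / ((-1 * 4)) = -3 / 5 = -0.60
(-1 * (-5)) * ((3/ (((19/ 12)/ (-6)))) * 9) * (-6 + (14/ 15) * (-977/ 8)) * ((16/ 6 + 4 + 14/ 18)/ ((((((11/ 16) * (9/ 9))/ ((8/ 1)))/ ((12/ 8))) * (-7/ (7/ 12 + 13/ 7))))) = -28476940320/ 10241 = -2780679.65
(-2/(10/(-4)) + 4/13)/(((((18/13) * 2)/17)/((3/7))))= 102/35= 2.91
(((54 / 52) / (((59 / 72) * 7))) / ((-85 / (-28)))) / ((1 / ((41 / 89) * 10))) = 318816 / 1160471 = 0.27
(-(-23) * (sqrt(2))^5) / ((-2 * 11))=-5.91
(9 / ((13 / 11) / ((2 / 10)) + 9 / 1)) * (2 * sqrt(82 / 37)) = 99 * sqrt(3034) / 3034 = 1.80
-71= -71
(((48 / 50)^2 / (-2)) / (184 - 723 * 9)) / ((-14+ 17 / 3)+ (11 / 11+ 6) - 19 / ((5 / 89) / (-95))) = 864 / 380893568125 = 0.00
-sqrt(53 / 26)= -sqrt(1378) / 26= -1.43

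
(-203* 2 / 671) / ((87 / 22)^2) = -616 / 15921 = -0.04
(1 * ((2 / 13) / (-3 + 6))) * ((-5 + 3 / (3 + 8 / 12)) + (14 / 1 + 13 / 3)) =934 / 1287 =0.73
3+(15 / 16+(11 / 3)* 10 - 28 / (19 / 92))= -86617 / 912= -94.97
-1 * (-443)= 443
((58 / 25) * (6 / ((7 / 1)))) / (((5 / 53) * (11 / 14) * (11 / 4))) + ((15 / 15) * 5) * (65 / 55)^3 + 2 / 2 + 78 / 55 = 20.43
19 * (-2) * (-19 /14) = 361 /7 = 51.57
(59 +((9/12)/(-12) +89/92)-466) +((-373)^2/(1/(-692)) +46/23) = -35430183331/368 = -96277672.10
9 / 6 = 3 / 2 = 1.50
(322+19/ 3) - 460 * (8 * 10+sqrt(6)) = -109415/ 3 - 460 * sqrt(6) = -37598.43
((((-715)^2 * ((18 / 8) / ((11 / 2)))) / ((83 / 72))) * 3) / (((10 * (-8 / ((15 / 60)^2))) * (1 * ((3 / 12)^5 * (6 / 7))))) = -42162120 / 83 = -507977.35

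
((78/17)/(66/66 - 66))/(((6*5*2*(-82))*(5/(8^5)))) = 8192/87125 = 0.09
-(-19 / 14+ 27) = -359 / 14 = -25.64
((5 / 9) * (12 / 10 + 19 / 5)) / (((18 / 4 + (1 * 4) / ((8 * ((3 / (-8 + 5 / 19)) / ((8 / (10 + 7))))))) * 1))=3230 / 4527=0.71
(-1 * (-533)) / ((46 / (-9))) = -4797 / 46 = -104.28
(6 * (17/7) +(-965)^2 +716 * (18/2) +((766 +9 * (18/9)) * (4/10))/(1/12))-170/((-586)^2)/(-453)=2562873987649553/2722271790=941446.77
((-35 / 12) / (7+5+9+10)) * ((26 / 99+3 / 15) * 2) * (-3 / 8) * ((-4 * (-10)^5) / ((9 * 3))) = 40075000 / 82863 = 483.63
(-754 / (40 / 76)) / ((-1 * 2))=7163 / 10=716.30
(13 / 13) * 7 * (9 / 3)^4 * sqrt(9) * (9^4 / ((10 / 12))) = 66961566 / 5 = 13392313.20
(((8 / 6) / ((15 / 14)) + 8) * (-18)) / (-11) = 832 / 55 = 15.13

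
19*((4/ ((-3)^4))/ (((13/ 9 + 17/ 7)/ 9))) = 133/ 61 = 2.18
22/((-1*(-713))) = 22/713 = 0.03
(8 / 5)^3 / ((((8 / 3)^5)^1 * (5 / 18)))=2187 / 20000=0.11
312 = 312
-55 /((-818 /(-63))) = -3465 /818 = -4.24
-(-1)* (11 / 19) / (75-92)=-0.03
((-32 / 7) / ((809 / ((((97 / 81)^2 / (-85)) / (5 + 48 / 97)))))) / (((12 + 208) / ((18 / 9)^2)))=29205536 / 92581758093825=0.00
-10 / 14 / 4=-5 / 28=-0.18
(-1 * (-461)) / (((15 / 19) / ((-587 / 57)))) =-270607 / 45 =-6013.49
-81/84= -27/28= -0.96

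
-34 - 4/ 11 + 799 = 8411/ 11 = 764.64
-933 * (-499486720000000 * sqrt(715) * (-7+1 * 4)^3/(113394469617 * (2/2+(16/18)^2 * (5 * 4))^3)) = -247662724591964160000000 * sqrt(715)/10587720924471913651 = -625476.77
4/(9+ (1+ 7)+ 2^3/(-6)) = 12/47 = 0.26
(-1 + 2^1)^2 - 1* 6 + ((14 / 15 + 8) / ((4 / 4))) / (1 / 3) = 109 / 5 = 21.80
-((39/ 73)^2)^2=-2313441/ 28398241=-0.08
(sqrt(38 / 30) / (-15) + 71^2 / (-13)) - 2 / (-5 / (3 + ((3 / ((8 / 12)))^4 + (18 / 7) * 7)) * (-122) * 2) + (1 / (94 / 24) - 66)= -2708680787 / 5963360 - sqrt(285) / 225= -454.30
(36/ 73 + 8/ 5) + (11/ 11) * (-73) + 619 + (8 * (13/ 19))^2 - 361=28600169/ 131765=217.05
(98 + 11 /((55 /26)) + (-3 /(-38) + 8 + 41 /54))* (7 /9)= 2011646 /23085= 87.14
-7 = -7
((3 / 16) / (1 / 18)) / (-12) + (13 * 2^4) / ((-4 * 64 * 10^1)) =-29 / 80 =-0.36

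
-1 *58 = -58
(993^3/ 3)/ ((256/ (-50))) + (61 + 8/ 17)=-138712309315/ 2176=-63746465.68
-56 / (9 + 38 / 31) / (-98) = 124 / 2219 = 0.06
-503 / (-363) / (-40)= -503 / 14520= -0.03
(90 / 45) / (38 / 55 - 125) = -110 / 6837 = -0.02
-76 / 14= -38 / 7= -5.43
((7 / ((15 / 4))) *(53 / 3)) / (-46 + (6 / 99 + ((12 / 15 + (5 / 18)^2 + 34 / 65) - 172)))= -7639632 / 50163461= -0.15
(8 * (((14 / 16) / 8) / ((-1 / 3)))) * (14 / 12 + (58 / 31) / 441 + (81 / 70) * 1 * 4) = -792847 / 52080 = -15.22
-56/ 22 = -28/ 11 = -2.55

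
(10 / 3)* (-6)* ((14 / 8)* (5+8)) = -455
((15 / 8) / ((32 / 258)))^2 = 228.53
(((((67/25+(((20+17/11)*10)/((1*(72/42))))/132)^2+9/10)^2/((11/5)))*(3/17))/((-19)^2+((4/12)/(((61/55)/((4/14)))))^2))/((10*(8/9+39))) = 0.00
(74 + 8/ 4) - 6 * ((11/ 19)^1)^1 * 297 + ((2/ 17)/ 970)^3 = -10177473768617731/ 10649410816375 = -955.68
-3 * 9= -27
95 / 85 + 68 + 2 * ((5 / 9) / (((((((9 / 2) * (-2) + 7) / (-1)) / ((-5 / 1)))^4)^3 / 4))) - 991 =20679736549 / 78336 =263987.65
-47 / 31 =-1.52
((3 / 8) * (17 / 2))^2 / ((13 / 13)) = 2601 / 256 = 10.16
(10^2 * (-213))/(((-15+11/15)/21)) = 3354750/107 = 31352.80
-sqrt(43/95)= -sqrt(4085)/95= -0.67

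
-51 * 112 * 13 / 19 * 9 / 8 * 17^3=-410422194 / 19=-21601168.11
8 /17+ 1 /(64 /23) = 903 /1088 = 0.83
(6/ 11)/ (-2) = -3/ 11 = -0.27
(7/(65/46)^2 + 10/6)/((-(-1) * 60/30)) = 65561/25350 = 2.59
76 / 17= 4.47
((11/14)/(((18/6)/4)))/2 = 11/21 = 0.52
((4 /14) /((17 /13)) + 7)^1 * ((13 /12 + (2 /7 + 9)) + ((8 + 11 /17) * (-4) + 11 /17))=-28914799 /169932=-170.16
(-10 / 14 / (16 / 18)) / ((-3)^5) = 5 / 1512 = 0.00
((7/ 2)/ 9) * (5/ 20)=7/ 72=0.10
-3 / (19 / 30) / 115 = -18 / 437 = -0.04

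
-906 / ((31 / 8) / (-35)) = 8183.23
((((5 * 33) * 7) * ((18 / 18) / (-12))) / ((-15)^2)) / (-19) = 77 / 3420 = 0.02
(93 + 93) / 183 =62 / 61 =1.02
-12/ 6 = -2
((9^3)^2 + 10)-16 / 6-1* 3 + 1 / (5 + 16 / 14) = 68556469 / 129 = 531445.50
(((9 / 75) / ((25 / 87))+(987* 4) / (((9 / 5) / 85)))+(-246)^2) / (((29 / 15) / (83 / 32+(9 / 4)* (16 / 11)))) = 191231713379 / 255200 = 749340.57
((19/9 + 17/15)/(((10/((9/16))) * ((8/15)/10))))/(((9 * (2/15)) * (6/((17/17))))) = 365/768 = 0.48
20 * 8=160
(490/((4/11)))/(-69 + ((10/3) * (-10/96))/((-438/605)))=-42494760/2160859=-19.67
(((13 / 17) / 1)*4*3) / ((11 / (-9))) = -7.51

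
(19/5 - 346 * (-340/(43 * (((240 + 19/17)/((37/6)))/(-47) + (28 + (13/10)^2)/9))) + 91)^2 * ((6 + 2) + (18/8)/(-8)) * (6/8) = 53461024838146930471317842589/6372896655765617472800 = 8388810.89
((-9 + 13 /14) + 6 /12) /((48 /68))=-901 /84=-10.73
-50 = -50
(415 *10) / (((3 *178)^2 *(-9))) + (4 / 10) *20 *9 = 92388469 / 1283202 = 72.00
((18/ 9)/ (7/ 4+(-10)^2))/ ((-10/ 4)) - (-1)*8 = 16264/ 2035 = 7.99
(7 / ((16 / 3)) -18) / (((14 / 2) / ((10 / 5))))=-267 / 56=-4.77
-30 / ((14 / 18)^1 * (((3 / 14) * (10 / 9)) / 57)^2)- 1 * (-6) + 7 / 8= -88424509 / 40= -2210612.72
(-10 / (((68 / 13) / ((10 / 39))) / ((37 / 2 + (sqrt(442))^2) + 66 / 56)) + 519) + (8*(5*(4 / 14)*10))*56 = 3185719 / 476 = 6692.69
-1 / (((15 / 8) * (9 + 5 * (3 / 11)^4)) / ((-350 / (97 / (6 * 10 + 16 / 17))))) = 606723040 / 46704627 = 12.99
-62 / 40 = -31 / 20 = -1.55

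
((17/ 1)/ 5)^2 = 11.56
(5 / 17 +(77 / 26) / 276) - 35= -4232531 / 121992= -34.70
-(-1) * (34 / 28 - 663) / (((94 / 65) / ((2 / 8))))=-602225 / 5264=-114.40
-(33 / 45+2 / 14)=-92 / 105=-0.88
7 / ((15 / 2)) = 14 / 15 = 0.93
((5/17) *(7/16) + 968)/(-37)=-263331/10064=-26.17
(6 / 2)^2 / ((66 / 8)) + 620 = 6832 / 11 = 621.09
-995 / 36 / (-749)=995 / 26964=0.04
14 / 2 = 7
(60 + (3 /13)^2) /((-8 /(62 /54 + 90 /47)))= -77809 /3384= -22.99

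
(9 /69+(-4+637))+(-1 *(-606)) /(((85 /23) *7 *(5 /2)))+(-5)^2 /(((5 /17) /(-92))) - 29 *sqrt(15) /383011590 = -491120402 /68425 - 29 *sqrt(15) /383011590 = -7177.50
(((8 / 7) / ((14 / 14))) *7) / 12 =2 / 3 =0.67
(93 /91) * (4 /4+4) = 465 /91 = 5.11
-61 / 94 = -0.65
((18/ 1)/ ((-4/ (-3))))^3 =19683/ 8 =2460.38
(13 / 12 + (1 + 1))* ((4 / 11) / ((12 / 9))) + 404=17813 / 44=404.84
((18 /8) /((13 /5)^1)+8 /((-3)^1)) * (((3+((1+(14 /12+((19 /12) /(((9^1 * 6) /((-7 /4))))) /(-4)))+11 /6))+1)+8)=-46651901 /1617408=-28.84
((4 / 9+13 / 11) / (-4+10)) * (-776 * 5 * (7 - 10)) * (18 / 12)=156170 / 33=4732.42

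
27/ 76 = 0.36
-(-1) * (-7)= -7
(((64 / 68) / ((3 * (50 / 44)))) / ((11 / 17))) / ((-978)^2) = 8 / 17934075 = 0.00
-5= -5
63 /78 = 21 /26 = 0.81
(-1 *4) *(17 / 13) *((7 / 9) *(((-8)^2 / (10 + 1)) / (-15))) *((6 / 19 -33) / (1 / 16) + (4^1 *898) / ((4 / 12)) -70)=5894113792 / 366795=16069.23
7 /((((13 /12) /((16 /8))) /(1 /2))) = 84 /13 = 6.46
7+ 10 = 17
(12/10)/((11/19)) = 114/55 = 2.07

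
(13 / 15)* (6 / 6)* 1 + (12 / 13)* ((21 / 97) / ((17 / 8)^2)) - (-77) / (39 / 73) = 792846962 / 5466435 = 145.04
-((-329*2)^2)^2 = -187457825296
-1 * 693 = -693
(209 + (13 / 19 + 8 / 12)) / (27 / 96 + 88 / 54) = 3453120 / 31369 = 110.08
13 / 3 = 4.33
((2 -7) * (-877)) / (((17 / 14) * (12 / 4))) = 61390 / 51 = 1203.73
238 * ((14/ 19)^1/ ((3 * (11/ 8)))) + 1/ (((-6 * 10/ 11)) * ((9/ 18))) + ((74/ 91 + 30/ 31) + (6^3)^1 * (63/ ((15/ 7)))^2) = 5505160166767/ 29479450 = 186745.69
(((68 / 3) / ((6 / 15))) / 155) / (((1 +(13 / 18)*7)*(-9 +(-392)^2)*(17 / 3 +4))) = 612 / 15056807105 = 0.00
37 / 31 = 1.19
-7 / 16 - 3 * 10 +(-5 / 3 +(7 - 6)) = -1493 / 48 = -31.10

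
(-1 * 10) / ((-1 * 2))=5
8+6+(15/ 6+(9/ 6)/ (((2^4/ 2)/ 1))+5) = 21.69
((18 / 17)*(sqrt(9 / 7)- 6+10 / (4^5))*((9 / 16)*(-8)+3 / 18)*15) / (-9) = -199355 / 4352+390*sqrt(7) / 119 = -37.14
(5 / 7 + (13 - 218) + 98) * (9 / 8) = -837 / 7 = -119.57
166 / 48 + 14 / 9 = 361 / 72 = 5.01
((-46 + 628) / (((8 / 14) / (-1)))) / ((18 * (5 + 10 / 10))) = -679 / 72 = -9.43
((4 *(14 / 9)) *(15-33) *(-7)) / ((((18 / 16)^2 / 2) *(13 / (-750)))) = -25088000 / 351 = -71475.78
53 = 53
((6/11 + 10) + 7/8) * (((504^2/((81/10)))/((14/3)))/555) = 56280/407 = 138.28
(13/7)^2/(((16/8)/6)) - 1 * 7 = 164/49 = 3.35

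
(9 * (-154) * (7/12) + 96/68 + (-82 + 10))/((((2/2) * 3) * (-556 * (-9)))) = -1107/18904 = -0.06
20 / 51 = 0.39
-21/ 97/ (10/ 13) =-273/ 970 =-0.28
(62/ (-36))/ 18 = -31/ 324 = -0.10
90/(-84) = -15/14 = -1.07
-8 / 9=-0.89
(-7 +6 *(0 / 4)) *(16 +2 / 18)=-112.78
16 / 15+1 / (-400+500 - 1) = 533 / 495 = 1.08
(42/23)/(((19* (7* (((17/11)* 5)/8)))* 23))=528/854335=0.00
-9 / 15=-3 / 5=-0.60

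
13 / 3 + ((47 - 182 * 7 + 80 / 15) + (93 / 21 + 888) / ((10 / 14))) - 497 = -6974 / 15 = -464.93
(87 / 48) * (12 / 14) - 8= -361 / 56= -6.45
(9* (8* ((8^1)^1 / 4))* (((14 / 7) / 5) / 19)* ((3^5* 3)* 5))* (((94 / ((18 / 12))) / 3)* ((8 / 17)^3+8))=174619597824 / 93347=1870650.35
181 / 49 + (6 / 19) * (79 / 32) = 66637 / 14896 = 4.47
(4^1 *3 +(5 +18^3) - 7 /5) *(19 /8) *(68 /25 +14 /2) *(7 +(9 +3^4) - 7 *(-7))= 19708809.52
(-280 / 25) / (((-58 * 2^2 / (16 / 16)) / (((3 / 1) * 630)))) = 2646 / 29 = 91.24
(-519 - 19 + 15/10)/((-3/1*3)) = 1073/18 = 59.61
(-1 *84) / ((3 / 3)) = -84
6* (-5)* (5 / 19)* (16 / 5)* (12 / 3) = -1920 / 19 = -101.05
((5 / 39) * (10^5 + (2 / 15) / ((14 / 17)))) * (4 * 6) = 84000136 / 273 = 307692.81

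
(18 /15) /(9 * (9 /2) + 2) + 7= 2987 /425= 7.03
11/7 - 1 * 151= -1046/7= -149.43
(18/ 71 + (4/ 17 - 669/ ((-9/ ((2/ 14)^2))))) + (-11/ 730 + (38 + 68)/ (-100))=301385377/ 323807925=0.93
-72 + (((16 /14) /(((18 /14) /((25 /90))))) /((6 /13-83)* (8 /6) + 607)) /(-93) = -72.00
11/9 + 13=128/9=14.22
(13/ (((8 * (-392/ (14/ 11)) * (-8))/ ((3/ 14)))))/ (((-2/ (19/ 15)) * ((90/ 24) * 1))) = -247/ 10348800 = -0.00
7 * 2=14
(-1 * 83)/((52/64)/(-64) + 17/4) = -84992/4339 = -19.59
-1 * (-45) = 45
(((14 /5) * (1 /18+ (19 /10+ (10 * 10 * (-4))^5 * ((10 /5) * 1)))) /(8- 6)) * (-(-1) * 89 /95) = -574156799999945176 /21375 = -26861136842102.70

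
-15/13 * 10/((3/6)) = -300/13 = -23.08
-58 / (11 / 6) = -348 / 11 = -31.64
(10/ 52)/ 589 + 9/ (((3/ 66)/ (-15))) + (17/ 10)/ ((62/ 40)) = -45465779/ 15314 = -2968.90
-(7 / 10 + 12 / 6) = -27 / 10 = -2.70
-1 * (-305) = 305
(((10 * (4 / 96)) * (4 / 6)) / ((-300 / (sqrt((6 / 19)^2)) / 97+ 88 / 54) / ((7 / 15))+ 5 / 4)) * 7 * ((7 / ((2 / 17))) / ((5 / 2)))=-1131214 / 397085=-2.85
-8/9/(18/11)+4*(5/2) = 766/81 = 9.46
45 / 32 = 1.41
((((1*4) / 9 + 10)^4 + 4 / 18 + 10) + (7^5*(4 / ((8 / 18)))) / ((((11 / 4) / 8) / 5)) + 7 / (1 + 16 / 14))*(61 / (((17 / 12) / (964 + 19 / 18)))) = 1691697121784304806 / 18403605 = 91922051238.56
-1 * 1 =-1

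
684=684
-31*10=-310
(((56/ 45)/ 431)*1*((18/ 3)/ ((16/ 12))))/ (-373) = -28/ 803815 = -0.00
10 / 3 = 3.33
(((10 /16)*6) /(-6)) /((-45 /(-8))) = -1 /9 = -0.11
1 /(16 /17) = 17 /16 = 1.06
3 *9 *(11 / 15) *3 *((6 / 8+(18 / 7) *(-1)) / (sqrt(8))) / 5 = -7.65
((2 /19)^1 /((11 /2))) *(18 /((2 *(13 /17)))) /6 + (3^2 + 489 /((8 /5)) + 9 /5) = 34393149 /108680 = 316.46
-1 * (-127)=127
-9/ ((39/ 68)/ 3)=-612/ 13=-47.08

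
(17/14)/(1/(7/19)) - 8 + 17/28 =-3695/532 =-6.95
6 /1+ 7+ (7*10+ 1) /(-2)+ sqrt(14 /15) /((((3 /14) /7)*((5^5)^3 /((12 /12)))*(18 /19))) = -45 /2+ 931*sqrt(210) /12359619140625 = -22.50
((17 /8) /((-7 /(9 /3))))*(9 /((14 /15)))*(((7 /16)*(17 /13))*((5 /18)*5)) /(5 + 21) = -325125 /1211392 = -0.27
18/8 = 9/4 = 2.25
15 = 15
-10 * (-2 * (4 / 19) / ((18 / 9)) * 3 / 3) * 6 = 240 / 19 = 12.63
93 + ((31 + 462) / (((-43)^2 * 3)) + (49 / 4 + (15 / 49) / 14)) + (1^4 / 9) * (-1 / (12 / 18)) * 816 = -233179577 / 7610484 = -30.64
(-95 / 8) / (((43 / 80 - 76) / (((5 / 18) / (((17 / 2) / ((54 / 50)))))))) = 570 / 102629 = 0.01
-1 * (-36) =36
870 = 870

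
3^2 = 9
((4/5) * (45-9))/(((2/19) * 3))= 456/5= 91.20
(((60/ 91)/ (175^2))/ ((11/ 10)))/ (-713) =-24/ 874298425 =-0.00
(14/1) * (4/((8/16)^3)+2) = 476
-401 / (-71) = 401 / 71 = 5.65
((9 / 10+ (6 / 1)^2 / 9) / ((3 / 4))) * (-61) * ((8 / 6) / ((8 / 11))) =-32879 / 45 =-730.64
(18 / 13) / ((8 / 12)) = 27 / 13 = 2.08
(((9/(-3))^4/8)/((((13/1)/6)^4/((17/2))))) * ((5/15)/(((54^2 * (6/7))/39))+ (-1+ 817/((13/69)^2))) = 3470646752457/38614472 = 89879.43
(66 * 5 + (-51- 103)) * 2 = 352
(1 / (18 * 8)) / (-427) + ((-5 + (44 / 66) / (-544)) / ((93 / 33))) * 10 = -575054237 / 32404176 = -17.75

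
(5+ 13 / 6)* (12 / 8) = 43 / 4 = 10.75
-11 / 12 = -0.92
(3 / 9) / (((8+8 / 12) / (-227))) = -227 / 26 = -8.73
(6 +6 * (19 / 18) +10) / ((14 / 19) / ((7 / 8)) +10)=2.06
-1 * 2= -2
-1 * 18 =-18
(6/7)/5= 6/35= 0.17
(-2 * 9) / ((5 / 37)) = -666 / 5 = -133.20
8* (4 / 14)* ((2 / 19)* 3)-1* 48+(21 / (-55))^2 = -18962547 / 402325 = -47.13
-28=-28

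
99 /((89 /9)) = 891 /89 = 10.01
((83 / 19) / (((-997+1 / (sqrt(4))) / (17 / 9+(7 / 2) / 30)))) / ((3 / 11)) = -17347 / 538110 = -0.03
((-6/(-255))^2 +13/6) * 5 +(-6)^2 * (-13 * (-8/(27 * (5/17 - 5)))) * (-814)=69350471/2890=23996.70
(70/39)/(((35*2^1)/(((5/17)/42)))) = 5/27846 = 0.00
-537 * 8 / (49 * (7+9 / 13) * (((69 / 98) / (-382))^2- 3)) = 3.80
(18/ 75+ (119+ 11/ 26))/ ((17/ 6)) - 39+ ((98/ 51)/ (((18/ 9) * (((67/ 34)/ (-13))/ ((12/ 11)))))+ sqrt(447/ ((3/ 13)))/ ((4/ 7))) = -14986684/ 4071925+ 7 * sqrt(1937)/ 4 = 73.34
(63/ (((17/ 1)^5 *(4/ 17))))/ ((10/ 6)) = 189/ 1670420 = 0.00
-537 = -537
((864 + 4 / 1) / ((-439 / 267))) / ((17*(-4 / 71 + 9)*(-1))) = 16454676 / 4739005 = 3.47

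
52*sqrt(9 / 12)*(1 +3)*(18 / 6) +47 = 47 +312*sqrt(3) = 587.40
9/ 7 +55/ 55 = 16/ 7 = 2.29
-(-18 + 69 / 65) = 1101 / 65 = 16.94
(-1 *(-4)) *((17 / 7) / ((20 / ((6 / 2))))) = 51 / 35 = 1.46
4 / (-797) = -4 / 797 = -0.01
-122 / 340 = -61 / 170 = -0.36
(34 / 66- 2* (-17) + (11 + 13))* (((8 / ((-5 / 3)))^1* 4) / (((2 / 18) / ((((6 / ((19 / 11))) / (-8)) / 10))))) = 208548 / 475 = 439.05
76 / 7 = 10.86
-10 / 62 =-5 / 31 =-0.16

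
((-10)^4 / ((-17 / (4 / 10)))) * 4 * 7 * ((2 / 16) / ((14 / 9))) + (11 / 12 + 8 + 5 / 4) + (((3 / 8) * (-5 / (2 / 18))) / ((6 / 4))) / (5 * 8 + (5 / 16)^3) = -34073641 / 65586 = -519.53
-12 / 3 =-4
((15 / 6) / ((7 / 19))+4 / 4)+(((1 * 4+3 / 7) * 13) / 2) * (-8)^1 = -222.50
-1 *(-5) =5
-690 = -690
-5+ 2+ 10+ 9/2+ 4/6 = 12.17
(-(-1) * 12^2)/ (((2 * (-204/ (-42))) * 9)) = 28/ 17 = 1.65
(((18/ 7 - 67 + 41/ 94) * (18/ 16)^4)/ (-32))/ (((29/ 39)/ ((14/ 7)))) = 10774297053/ 1250557952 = 8.62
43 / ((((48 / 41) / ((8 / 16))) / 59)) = 104017 / 96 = 1083.51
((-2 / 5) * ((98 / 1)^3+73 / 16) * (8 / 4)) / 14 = -3011829 / 56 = -53782.66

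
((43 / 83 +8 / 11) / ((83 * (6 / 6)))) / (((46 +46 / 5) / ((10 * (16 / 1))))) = 75800 / 1742917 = 0.04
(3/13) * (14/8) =21/52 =0.40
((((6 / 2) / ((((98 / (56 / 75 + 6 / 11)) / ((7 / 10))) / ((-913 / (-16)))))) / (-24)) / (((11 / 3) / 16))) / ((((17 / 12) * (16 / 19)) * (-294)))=0.00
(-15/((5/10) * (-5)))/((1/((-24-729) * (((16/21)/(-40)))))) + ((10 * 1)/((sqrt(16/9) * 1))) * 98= 28737/35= 821.06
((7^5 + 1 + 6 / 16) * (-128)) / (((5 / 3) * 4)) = -1613604 / 5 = -322720.80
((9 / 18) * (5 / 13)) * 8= 20 / 13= 1.54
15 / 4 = 3.75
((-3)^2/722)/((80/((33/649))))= 27/3407840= 0.00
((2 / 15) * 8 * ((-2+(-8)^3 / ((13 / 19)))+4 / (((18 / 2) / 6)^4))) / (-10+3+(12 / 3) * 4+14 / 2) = -789242 / 15795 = -49.97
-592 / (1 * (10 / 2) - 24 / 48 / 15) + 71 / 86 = -1516781 / 12814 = -118.37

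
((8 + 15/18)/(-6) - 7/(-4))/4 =5/72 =0.07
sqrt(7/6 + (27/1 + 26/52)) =sqrt(258)/3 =5.35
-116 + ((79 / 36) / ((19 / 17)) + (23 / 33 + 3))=-830195 / 7524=-110.34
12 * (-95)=-1140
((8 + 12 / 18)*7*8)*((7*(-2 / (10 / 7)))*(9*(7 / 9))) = -499408 / 15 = -33293.87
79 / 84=0.94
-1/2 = -0.50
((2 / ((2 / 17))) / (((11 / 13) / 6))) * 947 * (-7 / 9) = -2930018 / 33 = -88788.42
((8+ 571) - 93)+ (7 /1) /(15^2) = 109357 /225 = 486.03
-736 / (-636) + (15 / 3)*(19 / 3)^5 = 656181139 / 12879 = 50949.70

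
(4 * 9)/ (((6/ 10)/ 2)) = 120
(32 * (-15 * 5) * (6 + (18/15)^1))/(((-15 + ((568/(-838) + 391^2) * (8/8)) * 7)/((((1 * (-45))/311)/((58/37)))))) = 0.00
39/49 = 0.80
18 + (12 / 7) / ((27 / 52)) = 1342 / 63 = 21.30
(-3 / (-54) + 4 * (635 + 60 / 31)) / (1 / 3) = 1421671 / 186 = 7643.39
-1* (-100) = 100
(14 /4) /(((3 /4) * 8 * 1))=7 /12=0.58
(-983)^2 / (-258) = -966289 / 258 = -3745.31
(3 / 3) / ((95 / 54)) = 54 / 95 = 0.57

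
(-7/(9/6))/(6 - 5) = -14/3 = -4.67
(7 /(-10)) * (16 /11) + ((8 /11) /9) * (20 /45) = -4376 /4455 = -0.98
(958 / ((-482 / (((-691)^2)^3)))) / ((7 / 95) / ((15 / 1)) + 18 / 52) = -1931932773546758207044950 / 3134687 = -616308031247380745.52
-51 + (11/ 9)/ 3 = -50.59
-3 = -3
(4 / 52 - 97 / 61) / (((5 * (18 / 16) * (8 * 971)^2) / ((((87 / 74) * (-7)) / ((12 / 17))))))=17255 / 331966773372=0.00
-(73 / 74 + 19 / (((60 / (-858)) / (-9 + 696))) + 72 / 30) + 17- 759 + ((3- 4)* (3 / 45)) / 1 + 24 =103194728 / 555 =185936.45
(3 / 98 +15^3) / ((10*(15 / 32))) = 882008 / 1225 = 720.01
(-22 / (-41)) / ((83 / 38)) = 836 / 3403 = 0.25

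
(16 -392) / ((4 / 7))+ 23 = -635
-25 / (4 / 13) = -325 / 4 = -81.25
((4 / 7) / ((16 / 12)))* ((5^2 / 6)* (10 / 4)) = 125 / 28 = 4.46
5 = 5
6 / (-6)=-1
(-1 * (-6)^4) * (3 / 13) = -3888 / 13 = -299.08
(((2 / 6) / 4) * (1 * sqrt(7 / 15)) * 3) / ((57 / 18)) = sqrt(105) / 190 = 0.05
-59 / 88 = -0.67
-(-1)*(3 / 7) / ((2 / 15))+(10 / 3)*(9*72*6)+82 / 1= 182633 / 14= 13045.21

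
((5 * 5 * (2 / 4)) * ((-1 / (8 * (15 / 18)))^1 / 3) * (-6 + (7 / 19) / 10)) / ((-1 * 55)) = -103 / 1520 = -0.07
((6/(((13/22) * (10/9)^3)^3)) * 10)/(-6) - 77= -2630269170859/27462500000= -95.78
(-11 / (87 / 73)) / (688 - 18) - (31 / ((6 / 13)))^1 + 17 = -487503 / 9715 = -50.18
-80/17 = -4.71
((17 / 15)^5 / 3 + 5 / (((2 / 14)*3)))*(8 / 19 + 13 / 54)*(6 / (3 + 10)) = 1000559462 / 266540625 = 3.75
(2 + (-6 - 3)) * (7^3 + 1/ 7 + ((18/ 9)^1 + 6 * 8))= -2752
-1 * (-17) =17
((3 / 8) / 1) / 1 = 0.38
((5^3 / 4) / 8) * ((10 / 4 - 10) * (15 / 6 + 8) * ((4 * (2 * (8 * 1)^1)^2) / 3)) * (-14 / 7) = 210000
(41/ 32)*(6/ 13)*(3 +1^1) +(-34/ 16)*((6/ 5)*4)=-2037/ 260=-7.83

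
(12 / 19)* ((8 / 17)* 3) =288 / 323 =0.89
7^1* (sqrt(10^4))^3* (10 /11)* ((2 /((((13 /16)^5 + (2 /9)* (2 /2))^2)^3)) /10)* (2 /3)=6593125049540693779844139860609501616930816000000 /284712115463160664336634945166024845286371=23157163.65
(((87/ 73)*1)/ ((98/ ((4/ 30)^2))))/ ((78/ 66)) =638/ 3487575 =0.00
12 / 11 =1.09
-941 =-941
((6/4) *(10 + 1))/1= 33/2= 16.50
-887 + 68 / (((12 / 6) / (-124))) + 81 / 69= -117342 / 23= -5101.83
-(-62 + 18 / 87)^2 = -3211264 / 841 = -3818.39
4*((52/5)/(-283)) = -0.15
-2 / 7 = -0.29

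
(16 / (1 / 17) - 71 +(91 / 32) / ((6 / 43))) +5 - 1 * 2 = 224.38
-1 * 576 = -576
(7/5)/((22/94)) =329/55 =5.98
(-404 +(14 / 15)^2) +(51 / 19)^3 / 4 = -2458708469 / 6173100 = -398.29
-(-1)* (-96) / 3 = -32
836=836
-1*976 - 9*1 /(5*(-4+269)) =-976.01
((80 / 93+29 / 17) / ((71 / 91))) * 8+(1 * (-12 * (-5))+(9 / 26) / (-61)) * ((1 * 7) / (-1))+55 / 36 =-418855975451 / 1068180516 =-392.12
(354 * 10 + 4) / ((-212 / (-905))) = 801830 / 53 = 15128.87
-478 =-478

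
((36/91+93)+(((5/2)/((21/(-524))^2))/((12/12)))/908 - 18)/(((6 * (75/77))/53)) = 58504103053/83660850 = 699.30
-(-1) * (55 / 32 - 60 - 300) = -11465 / 32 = -358.28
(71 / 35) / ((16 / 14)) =71 / 40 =1.78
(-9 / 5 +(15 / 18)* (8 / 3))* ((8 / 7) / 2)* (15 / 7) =76 / 147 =0.52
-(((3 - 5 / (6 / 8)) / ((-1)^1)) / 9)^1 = -11 / 27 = -0.41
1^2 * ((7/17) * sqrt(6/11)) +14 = 7 * sqrt(66)/187 +14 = 14.30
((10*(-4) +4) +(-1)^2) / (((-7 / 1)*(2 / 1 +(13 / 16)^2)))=1280 / 681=1.88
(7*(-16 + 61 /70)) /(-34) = 1059 /340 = 3.11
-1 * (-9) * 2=18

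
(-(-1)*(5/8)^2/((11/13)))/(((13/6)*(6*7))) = 25/4928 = 0.01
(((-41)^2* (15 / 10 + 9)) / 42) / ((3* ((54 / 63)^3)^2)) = 197767969 / 559872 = 353.24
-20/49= -0.41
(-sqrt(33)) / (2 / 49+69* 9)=-0.01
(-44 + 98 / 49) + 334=292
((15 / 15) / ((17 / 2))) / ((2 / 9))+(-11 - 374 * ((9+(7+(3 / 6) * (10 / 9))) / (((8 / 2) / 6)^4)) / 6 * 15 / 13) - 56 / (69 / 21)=-492487149 / 81328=-6055.57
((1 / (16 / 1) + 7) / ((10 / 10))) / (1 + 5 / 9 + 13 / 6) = 1017 / 536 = 1.90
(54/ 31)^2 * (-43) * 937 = -117488556/ 961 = -122256.56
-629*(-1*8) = 5032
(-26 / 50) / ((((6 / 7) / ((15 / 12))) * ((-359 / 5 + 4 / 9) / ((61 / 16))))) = 1281 / 31616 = 0.04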